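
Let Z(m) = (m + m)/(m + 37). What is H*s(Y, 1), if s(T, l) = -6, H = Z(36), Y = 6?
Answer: -432/73 ≈ -5.9178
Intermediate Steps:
Z(m) = 2*m/(37 + m) (Z(m) = (2*m)/(37 + m) = 2*m/(37 + m))
H = 72/73 (H = 2*36/(37 + 36) = 2*36/73 = 2*36*(1/73) = 72/73 ≈ 0.98630)
H*s(Y, 1) = (72/73)*(-6) = -432/73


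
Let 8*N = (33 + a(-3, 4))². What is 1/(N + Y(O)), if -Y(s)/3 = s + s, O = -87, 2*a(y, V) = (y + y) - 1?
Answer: 32/20185 ≈ 0.0015853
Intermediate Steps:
a(y, V) = -½ + y (a(y, V) = ((y + y) - 1)/2 = (2*y - 1)/2 = (-1 + 2*y)/2 = -½ + y)
Y(s) = -6*s (Y(s) = -3*(s + s) = -6*s)
N = 3481/32 (N = (33 + (-½ - 3))²/8 = (33 - 7/2)²/8 = (59/2)²/8 = (⅛)*(3481/4) = 3481/32 ≈ 108.78)
1/(N + Y(O)) = 1/(3481/32 - 6*(-87)) = 1/(3481/32 + 522) = 1/(20185/32) = 32/20185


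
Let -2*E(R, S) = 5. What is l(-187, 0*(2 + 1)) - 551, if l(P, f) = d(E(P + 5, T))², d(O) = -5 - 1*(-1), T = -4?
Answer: -535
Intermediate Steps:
E(R, S) = -5/2 (E(R, S) = -½*5 = -5/2)
d(O) = -4 (d(O) = -5 + 1 = -4)
l(P, f) = 16 (l(P, f) = (-4)² = 16)
l(-187, 0*(2 + 1)) - 551 = 16 - 551 = -535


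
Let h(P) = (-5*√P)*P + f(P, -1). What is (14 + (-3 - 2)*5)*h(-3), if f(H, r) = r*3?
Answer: 33 - 165*I*√3 ≈ 33.0 - 285.79*I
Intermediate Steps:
f(H, r) = 3*r
h(P) = -3 - 5*P^(3/2) (h(P) = (-5*√P)*P + 3*(-1) = -5*P^(3/2) - 3 = -3 - 5*P^(3/2))
(14 + (-3 - 2)*5)*h(-3) = (14 + (-3 - 2)*5)*(-3 - (-15)*I*√3) = (14 - 5*5)*(-3 - (-15)*I*√3) = (14 - 25)*(-3 + 15*I*√3) = -11*(-3 + 15*I*√3) = 33 - 165*I*√3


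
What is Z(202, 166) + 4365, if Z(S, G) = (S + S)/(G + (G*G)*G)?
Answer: 9983763517/2287231 ≈ 4365.0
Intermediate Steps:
Z(S, G) = 2*S/(G + G³) (Z(S, G) = (2*S)/(G + G²*G) = (2*S)/(G + G³) = 2*S/(G + G³))
Z(202, 166) + 4365 = 2*202/(166 + 166³) + 4365 = 2*202/(166 + 4574296) + 4365 = 2*202/4574462 + 4365 = 2*202*(1/4574462) + 4365 = 202/2287231 + 4365 = 9983763517/2287231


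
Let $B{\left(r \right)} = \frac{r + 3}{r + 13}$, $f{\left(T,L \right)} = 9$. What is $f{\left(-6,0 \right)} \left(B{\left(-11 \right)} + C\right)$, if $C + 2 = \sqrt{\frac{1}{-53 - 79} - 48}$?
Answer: $-54 + \frac{3 i \sqrt{209121}}{22} \approx -54.0 + 62.359 i$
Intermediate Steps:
$C = -2 + \frac{i \sqrt{209121}}{66}$ ($C = -2 + \sqrt{\frac{1}{-53 - 79} - 48} = -2 + \sqrt{\frac{1}{-132} - 48} = -2 + \sqrt{- \frac{1}{132} - 48} = -2 + \sqrt{- \frac{6337}{132}} = -2 + \frac{i \sqrt{209121}}{66} \approx -2.0 + 6.9287 i$)
$B{\left(r \right)} = \frac{3 + r}{13 + r}$
$f{\left(-6,0 \right)} \left(B{\left(-11 \right)} + C\right) = 9 \left(\frac{3 - 11}{13 - 11} - \left(2 - \frac{i \sqrt{209121}}{66}\right)\right) = 9 \left(\frac{1}{2} \left(-8\right) - \left(2 - \frac{i \sqrt{209121}}{66}\right)\right) = 9 \left(-4 - \left(2 - \frac{i \sqrt{209121}}{66}\right)\right) = 9 \left(-6 + \frac{i \sqrt{209121}}{66}\right) = -54 + \frac{3 i \sqrt{209121}}{22}$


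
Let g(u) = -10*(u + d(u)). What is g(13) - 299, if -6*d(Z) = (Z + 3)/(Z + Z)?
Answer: -16691/39 ≈ -427.97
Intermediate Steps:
d(Z) = -(3 + Z)/(12*Z) (d(Z) = -(Z + 3)/(6*(Z + Z)) = -(3 + Z)/(6*(2*Z)) = -(3 + Z)*1/(2*Z)/6 = -(3 + Z)/(12*Z))
g(u) = -10*u - 5*(-3 - u)/(6*u) (g(u) = -10*(u + (-3 - u)/(12*u)) = -10*u - 5*(-3 - u)/(6*u))
g(13) - 299 = (5/6 - 10*13 + (5/2)/13) - 299 = (5/6 - 130 + (5/2)*(1/13)) - 299 = (5/6 - 130 + 5/26) - 299 = -5030/39 - 299 = -16691/39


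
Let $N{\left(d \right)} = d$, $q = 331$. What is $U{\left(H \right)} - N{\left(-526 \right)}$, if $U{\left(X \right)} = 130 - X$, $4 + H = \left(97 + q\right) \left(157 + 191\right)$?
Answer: $-148284$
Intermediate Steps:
$H = 148940$ ($H = -4 + \left(97 + 331\right) \left(157 + 191\right) = -4 + 428 \cdot 348 = -4 + 148944 = 148940$)
$U{\left(H \right)} - N{\left(-526 \right)} = \left(130 - 148940\right) - -526 = \left(130 - 148940\right) + 526 = -148810 + 526 = -148284$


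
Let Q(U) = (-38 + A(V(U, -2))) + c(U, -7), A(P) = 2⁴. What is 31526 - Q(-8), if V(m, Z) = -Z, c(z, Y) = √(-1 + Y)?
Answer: 31548 - 2*I*√2 ≈ 31548.0 - 2.8284*I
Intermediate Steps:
A(P) = 16
Q(U) = -22 + 2*I*√2 (Q(U) = (-38 + 16) + √(-1 - 7) = -22 + √(-8) = -22 + 2*I*√2)
31526 - Q(-8) = 31526 - (-22 + 2*I*√2) = 31526 + (22 - 2*I*√2) = 31548 - 2*I*√2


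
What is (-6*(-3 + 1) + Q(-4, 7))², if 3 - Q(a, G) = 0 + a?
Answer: 361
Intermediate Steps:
Q(a, G) = 3 - a (Q(a, G) = 3 - (0 + a) = 3 - a)
(-6*(-3 + 1) + Q(-4, 7))² = (-6*(-3 + 1) + (3 - 1*(-4)))² = (-6*(-2) + (3 + 4))² = (12 + 7)² = 19² = 361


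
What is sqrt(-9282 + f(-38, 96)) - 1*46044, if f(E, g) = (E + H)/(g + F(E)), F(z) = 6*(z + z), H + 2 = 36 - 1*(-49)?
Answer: -46044 + I*sqrt(148514)/4 ≈ -46044.0 + 96.344*I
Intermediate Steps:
H = 83 (H = -2 + (36 - 1*(-49)) = -2 + (36 + 49) = -2 + 85 = 83)
F(z) = 12*z (F(z) = 6*(2*z) = 12*z)
f(E, g) = (83 + E)/(g + 12*E) (f(E, g) = (E + 83)/(g + 12*E) = (83 + E)/(g + 12*E))
sqrt(-9282 + f(-38, 96)) - 1*46044 = sqrt(-9282 + (83 - 38)/(96 + 12*(-38))) - 1*46044 = sqrt(-9282 + 45/(96 - 456)) - 46044 = sqrt(-9282 + 45/(-360)) - 46044 = sqrt(-9282 - 1/360*45) - 46044 = sqrt(-9282 - 1/8) - 46044 = sqrt(-74257/8) - 46044 = I*sqrt(148514)/4 - 46044 = -46044 + I*sqrt(148514)/4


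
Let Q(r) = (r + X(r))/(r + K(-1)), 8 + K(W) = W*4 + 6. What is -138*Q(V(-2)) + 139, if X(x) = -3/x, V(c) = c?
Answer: 1043/8 ≈ 130.38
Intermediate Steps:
K(W) = -2 + 4*W (K(W) = -8 + (W*4 + 6) = -8 + (4*W + 6) = -8 + (6 + 4*W) = -2 + 4*W)
Q(r) = (r - 3/r)/(-6 + r) (Q(r) = (r - 3/r)/(r + (-2 + 4*(-1))) = (r - 3/r)/(r + (-2 - 4)) = (r - 3/r)/(r - 6) = (r - 3/r)/(-6 + r))
-138*Q(V(-2)) + 139 = -138*(-3 + (-2)**2)/((-2)*(-6 - 2)) + 139 = -(-69)*(-3 + 4)/(-8) + 139 = -(-69)*(-1)/8 + 139 = -138*1/16 + 139 = -69/8 + 139 = 1043/8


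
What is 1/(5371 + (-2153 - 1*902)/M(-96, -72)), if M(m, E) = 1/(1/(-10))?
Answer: 2/11353 ≈ 0.00017616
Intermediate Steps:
M(m, E) = -10 (M(m, E) = 1/(-⅒) = -10)
1/(5371 + (-2153 - 1*902)/M(-96, -72)) = 1/(5371 + (-2153 - 1*902)/(-10)) = 1/(5371 + (-2153 - 902)*(-⅒)) = 1/(5371 - 3055*(-⅒)) = 1/(5371 + 611/2) = 1/(11353/2) = 2/11353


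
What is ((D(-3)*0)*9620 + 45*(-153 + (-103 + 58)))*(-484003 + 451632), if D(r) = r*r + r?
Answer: 288425610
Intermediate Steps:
D(r) = r + r**2 (D(r) = r**2 + r = r + r**2)
((D(-3)*0)*9620 + 45*(-153 + (-103 + 58)))*(-484003 + 451632) = ((-3*(1 - 3)*0)*9620 + 45*(-153 + (-103 + 58)))*(-484003 + 451632) = ((-3*(-2)*0)*9620 + 45*(-153 - 45))*(-32371) = ((6*0)*9620 + 45*(-198))*(-32371) = (0*9620 - 8910)*(-32371) = (0 - 8910)*(-32371) = -8910*(-32371) = 288425610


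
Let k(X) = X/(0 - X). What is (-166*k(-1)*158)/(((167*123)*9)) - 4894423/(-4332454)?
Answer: 1018458689099/800936438526 ≈ 1.2716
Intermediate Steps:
k(X) = -1 (k(X) = X/((-X)) = X*(-1/X) = -1)
(-166*k(-1)*158)/(((167*123)*9)) - 4894423/(-4332454) = (-166*(-1)*158)/(((167*123)*9)) - 4894423/(-4332454) = (166*158)/((20541*9)) - 4894423*(-1/4332454) = 26228/184869 + 4894423/4332454 = 1018458689099/800936438526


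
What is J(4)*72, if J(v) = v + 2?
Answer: 432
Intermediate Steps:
J(v) = 2 + v
J(4)*72 = (2 + 4)*72 = 6*72 = 432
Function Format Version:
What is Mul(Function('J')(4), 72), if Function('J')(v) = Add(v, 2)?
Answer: 432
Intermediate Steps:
Function('J')(v) = Add(2, v)
Mul(Function('J')(4), 72) = Mul(Add(2, 4), 72) = Mul(6, 72) = 432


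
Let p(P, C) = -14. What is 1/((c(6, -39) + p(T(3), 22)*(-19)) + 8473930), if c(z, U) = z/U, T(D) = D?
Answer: 13/110164546 ≈ 1.1801e-7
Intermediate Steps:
1/((c(6, -39) + p(T(3), 22)*(-19)) + 8473930) = 1/((6/(-39) - 14*(-19)) + 8473930) = 1/((6*(-1/39) + 266) + 8473930) = 1/((-2/13 + 266) + 8473930) = 1/(3456/13 + 8473930) = 1/(110164546/13) = 13/110164546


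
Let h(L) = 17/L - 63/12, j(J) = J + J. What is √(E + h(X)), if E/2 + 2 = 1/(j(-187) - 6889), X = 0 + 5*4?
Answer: 4*I*√76931310/12105 ≈ 2.8983*I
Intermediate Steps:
j(J) = 2*J
X = 20 (X = 0 + 20 = 20)
h(L) = -21/4 + 17/L (h(L) = 17/L - 63*1/12 = 17/L - 21/4 = -21/4 + 17/L)
E = -29054/7263 (E = -4 + 2/(2*(-187) - 6889) = -4 + 2/(-374 - 6889) = -4 + 2/(-7263) = -4 + 2*(-1/7263) = -4 - 2/7263 = -29054/7263 ≈ -4.0003)
√(E + h(X)) = √(-29054/7263 + (-21/4 + 17/20)) = √(-29054/7263 - 22/5) = √(-305056/36315) = 4*I*√76931310/12105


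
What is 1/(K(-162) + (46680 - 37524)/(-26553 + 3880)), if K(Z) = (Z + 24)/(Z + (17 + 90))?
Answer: 178145/375042 ≈ 0.47500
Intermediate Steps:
K(Z) = (24 + Z)/(107 + Z) (K(Z) = (24 + Z)/(Z + 107) = (24 + Z)/(107 + Z))
1/(K(-162) + (46680 - 37524)/(-26553 + 3880)) = 1/((24 - 162)/(107 - 162) + (46680 - 37524)/(-26553 + 3880)) = 1/(-138/(-55) + 9156/(-22673)) = 1/(-1/55*(-138) + 9156*(-1/22673)) = 1/(138/55 - 1308/3239) = 1/(375042/178145) = 178145/375042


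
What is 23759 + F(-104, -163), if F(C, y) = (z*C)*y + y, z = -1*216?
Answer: -3638036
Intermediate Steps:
z = -216
F(C, y) = y - 216*C*y (F(C, y) = (-216*C)*y + y = -216*C*y + y = y - 216*C*y)
23759 + F(-104, -163) = 23759 - 163*(1 - 216*(-104)) = 23759 - 163*(1 + 22464) = 23759 - 163*22465 = 23759 - 3661795 = -3638036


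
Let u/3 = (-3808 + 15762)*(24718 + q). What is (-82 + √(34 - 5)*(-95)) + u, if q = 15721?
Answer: 1450223336 - 95*√29 ≈ 1.4502e+9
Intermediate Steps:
u = 1450223418 (u = 3*((-3808 + 15762)*(24718 + 15721)) = 3*(11954*40439) = 3*483407806 = 1450223418)
(-82 + √(34 - 5)*(-95)) + u = (-82 + √(34 - 5)*(-95)) + 1450223418 = (-82 + √29*(-95)) + 1450223418 = (-82 - 95*√29) + 1450223418 = 1450223336 - 95*√29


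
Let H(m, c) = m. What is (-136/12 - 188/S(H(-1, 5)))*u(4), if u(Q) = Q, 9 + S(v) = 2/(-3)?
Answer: 2824/87 ≈ 32.460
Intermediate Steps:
S(v) = -29/3 (S(v) = -9 + 2/(-3) = -9 + 2*(-⅓) = -9 - ⅔ = -29/3)
(-136/12 - 188/S(H(-1, 5)))*u(4) = (-136/12 - 188/(-29/3))*4 = (-136*1/12 - 188*(-3/29))*4 = (-34/3 + 564/29)*4 = (706/87)*4 = 2824/87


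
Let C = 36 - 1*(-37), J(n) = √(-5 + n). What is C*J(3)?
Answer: 73*I*√2 ≈ 103.24*I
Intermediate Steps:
C = 73 (C = 36 + 37 = 73)
C*J(3) = 73*√(-5 + 3) = 73*√(-2) = 73*(I*√2) = 73*I*√2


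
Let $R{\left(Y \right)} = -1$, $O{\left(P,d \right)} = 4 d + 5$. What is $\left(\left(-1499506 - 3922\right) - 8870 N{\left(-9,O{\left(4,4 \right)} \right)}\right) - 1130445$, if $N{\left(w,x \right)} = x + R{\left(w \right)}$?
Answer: $-2811273$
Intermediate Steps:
$O{\left(P,d \right)} = 5 + 4 d$
$N{\left(w,x \right)} = -1 + x$ ($N{\left(w,x \right)} = x - 1 = -1 + x$)
$\left(\left(-1499506 - 3922\right) - 8870 N{\left(-9,O{\left(4,4 \right)} \right)}\right) - 1130445 = \left(\left(-1499506 - 3922\right) - 8870 \left(-1 + \left(5 + 4 \cdot 4\right)\right)\right) - 1130445 = \left(\left(-1499506 - 3922\right) - 8870 \left(-1 + \left(5 + 16\right)\right)\right) - 1130445 = \left(-1503428 - 8870 \left(-1 + 21\right)\right) - 1130445 = \left(-1503428 - 177400\right) - 1130445 = -1680828 - 1130445 = -2811273$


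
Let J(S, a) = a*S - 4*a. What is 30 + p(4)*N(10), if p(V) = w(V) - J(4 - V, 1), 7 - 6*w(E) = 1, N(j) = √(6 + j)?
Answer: 50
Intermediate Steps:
J(S, a) = -4*a + S*a (J(S, a) = S*a - 4*a = -4*a + S*a)
w(E) = 1 (w(E) = 7/6 - ⅙*1 = 7/6 - ⅙ = 1)
p(V) = 1 + V (p(V) = 1 - (-4 + (4 - V)) = 1 - (-V) = 1 - (-1)*V = 1 + V)
30 + p(4)*N(10) = 30 + (1 + 4)*√(6 + 10) = 30 + 5*√16 = 30 + 5*4 = 30 + 20 = 50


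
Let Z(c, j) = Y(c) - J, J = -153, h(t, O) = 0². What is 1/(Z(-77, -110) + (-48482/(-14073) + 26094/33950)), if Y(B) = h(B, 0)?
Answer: 238889175/37556636156 ≈ 0.0063608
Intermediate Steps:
h(t, O) = 0
Y(B) = 0
Z(c, j) = 153 (Z(c, j) = 0 - 1*(-153) = 0 + 153 = 153)
1/(Z(-77, -110) + (-48482/(-14073) + 26094/33950)) = 1/(153 + (-48482/(-14073) + 26094/33950)) = 1/(153 + (-48482*(-1/14073) + 26094*(1/33950))) = 1/(153 + (48482/14073 + 13047/16975)) = 1/(153 + 1006592381/238889175) = 1/(37556636156/238889175) = 238889175/37556636156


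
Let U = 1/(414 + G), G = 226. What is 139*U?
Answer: 139/640 ≈ 0.21719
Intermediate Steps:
U = 1/640 (U = 1/(414 + 226) = 1/640 ≈ 0.0015625)
139*U = 139*(1/640) = 139/640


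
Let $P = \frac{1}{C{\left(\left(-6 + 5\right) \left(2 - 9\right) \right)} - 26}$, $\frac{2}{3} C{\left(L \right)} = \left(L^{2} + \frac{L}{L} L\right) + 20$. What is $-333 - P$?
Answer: $- \frac{29305}{88} \approx -333.01$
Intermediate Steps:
$C{\left(L \right)} = 30 + \frac{3 L}{2} + \frac{3 L^{2}}{2}$ ($C{\left(L \right)} = \frac{3 \left(\left(L^{2} + \frac{L}{L} L\right) + 20\right)}{2} = \frac{3 \left(\left(L^{2} + 1 L\right) + 20\right)}{2} = \frac{3 \left(\left(L^{2} + L\right) + 20\right)}{2} = \frac{3 \left(\left(L + L^{2}\right) + 20\right)}{2} = \frac{3 \left(20 + L + L^{2}\right)}{2} = 30 + \frac{3 L}{2} + \frac{3 L^{2}}{2}$)
$P = \frac{1}{88}$ ($P = \frac{1}{\left(30 + \frac{3 \left(-6 + 5\right) \left(2 - 9\right)}{2} + \frac{3 \left(\left(-6 + 5\right) \left(2 - 9\right)\right)^{2}}{2}\right) - 26} = \frac{1}{\left(30 + \frac{3 \left(\left(-1\right) \left(-7\right)\right)}{2} + \frac{3 \left(\left(-1\right) \left(-7\right)\right)^{2}}{2}\right) - 26} = \frac{1}{\left(30 + \frac{3}{2} \cdot 7 + \frac{3 \cdot 7^{2}}{2}\right) - 26} = \frac{1}{\left(30 + \frac{21}{2} + \frac{3}{2} \cdot 49\right) - 26} = \frac{1}{\left(30 + \frac{21}{2} + \frac{147}{2}\right) - 26} = \frac{1}{114 - 26} = \frac{1}{88} \approx 0.011364$)
$-333 - P = -333 - \frac{1}{88} = - \frac{29305}{88}$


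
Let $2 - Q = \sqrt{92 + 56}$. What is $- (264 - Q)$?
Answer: $-262 - 2 \sqrt{37} \approx -274.17$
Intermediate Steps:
$Q = 2 - 2 \sqrt{37}$ ($Q = 2 - \sqrt{92 + 56} = 2 - \sqrt{148} = 2 - 2 \sqrt{37} \approx -10.166$)
$- (264 - Q) = - (264 - \left(2 - 2 \sqrt{37}\right)) = - (262 + 2 \sqrt{37}) = -262 - 2 \sqrt{37}$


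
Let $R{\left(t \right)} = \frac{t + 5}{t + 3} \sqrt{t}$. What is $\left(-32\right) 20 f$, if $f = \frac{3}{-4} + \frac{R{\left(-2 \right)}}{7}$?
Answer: $480 - \frac{1920 i \sqrt{2}}{7} \approx 480.0 - 387.9 i$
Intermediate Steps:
$R{\left(t \right)} = \frac{\sqrt{t} \left(5 + t\right)}{3 + t}$ ($R{\left(t \right)} = \frac{5 + t}{3 + t} \sqrt{t} = \frac{\sqrt{t} \left(5 + t\right)}{3 + t}$)
$f = - \frac{3}{4} + \frac{3 i \sqrt{2}}{7}$ ($f = \frac{3}{-4} + \frac{\sqrt{-2} \frac{1}{3 - 2} \left(5 - 2\right)}{7} = 3 \left(- \frac{1}{4}\right) + i \sqrt{2} \cdot 1^{-1} \cdot 3 \cdot \frac{1}{7} = - \frac{3}{4} + i \sqrt{2} \cdot 1 \cdot 3 \cdot \frac{1}{7} = - \frac{3}{4} + 3 i \sqrt{2} \cdot \frac{1}{7} = - \frac{3}{4} + \frac{3 i \sqrt{2}}{7} \approx -0.75 + 0.60609 i$)
$\left(-32\right) 20 f = \left(-32\right) 20 \left(- \frac{3}{4} + \frac{3 i \sqrt{2}}{7}\right) = - 640 \left(- \frac{3}{4} + \frac{3 i \sqrt{2}}{7}\right) = 480 - \frac{1920 i \sqrt{2}}{7}$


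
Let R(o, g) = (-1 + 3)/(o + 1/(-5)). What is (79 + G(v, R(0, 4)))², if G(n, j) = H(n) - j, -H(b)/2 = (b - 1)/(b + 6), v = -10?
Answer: 27889/4 ≈ 6972.3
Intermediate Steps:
H(b) = -2*(-1 + b)/(6 + b) (H(b) = -2*(b - 1)/(b + 6) = -2*(-1 + b)/(6 + b))
R(o, g) = 2/(-⅕ + o) (R(o, g) = 2/(o - ⅕) = 2/(-⅕ + o))
G(n, j) = -j + 2*(1 - n)/(6 + n) (G(n, j) = 2*(1 - n)/(6 + n) - j = -j + 2*(1 - n)/(6 + n))
(79 + G(v, R(0, 4)))² = (79 + (2 - 2*(-10) - 10/(-1 + 5*0)*(6 - 10))/(6 - 10))² = (79 + (2 + 20 - 1*10/(-1 + 0)*(-4))/(-4))² = (79 - (2 + 20 - 1*10/(-1)*(-4))/4)² = (79 - (2 + 20 - 1*10*(-1)*(-4))/4)² = (79 - (2 + 20 - 1*(-10)*(-4))/4)² = (79 - (2 + 20 - 40)/4)² = (79 - ¼*(-18))² = (79 + 9/2)² = (167/2)² = 27889/4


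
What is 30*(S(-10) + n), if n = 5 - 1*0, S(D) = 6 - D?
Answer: 630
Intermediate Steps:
n = 5 (n = 5 + 0 = 5)
30*(S(-10) + n) = 30*((6 - 1*(-10)) + 5) = 30*((6 + 10) + 5) = 30*(16 + 5) = 30*21 = 630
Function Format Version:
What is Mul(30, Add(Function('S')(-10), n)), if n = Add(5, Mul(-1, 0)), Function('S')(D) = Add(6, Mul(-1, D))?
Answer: 630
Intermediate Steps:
n = 5 (n = Add(5, 0) = 5)
Mul(30, Add(Function('S')(-10), n)) = Mul(30, Add(Add(6, Mul(-1, -10)), 5)) = Mul(30, Add(Add(6, 10), 5)) = Mul(30, Add(16, 5)) = Mul(30, 21) = 630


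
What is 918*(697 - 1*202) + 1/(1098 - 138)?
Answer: 436233601/960 ≈ 4.5441e+5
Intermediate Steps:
918*(697 - 1*202) + 1/(1098 - 138) = 918*(697 - 202) + 1/960 = 918*495 + 1/960 = 454410 + 1/960 = 436233601/960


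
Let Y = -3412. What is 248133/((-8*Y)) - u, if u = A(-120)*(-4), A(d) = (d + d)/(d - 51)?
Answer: 22878301/1555872 ≈ 14.704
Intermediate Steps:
A(d) = 2*d/(-51 + d) (A(d) = (2*d)/(-51 + d) = 2*d/(-51 + d))
u = -320/57 (u = (2*(-120)/(-51 - 120))*(-4) = (2*(-120)/(-171))*(-4) = (2*(-120)*(-1/171))*(-4) = (80/57)*(-4) = -320/57 ≈ -5.6140)
248133/((-8*Y)) - u = 248133/((-8*(-3412))) - 1*(-320/57) = 248133/27296 + 320/57 = 22878301/1555872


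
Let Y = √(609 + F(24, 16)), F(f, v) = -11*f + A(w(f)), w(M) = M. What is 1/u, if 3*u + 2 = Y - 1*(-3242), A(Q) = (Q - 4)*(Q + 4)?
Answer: 1944/2099339 - 3*√905/10496695 ≈ 0.00091741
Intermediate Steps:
A(Q) = (-4 + Q)*(4 + Q)
F(f, v) = -16 + f² - 11*f (F(f, v) = -11*f + (-16 + f²) = -16 + f² - 11*f)
Y = √905 (Y = √(609 + (-16 + 24² - 11*24)) = √(609 + (-16 + 576 - 264)) = √(609 + 296) = √905 ≈ 30.083)
u = 1080 + √905/3 (u = -⅔ + (√905 - 1*(-3242))/3 = -⅔ + (√905 + 3242)/3 = -⅔ + (3242 + √905)/3 = -⅔ + (3242/3 + √905/3) = 1080 + √905/3 ≈ 1090.0)
1/u = 1/(1080 + √905/3)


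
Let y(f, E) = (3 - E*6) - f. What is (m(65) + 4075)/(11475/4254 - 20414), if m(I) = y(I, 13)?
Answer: -5579830/28943227 ≈ -0.19279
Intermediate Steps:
y(f, E) = 3 - f - 6*E (y(f, E) = (3 - 6*E) - f = 3 - f - 6*E)
m(I) = -75 - I (m(I) = 3 - I - 6*13 = 3 - I - 78 = -75 - I)
(m(65) + 4075)/(11475/4254 - 20414) = ((-75 - 1*65) + 4075)/(11475/4254 - 20414) = ((-75 - 65) + 4075)/(11475*(1/4254) - 20414) = (-140 + 4075)/(3825/1418 - 20414) = 3935/(-28943227/1418) = 3935*(-1418/28943227) = -5579830/28943227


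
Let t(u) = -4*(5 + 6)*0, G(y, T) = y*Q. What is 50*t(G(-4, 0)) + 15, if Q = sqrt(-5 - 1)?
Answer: 15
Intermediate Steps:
Q = I*sqrt(6) (Q = sqrt(-6) = I*sqrt(6) ≈ 2.4495*I)
G(y, T) = I*y*sqrt(6) (G(y, T) = y*(I*sqrt(6)) = I*y*sqrt(6))
t(u) = 0 (t(u) = -44*0 = -4*0 = 0)
50*t(G(-4, 0)) + 15 = 50*0 + 15 = 0 + 15 = 15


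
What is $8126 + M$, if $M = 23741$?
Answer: $31867$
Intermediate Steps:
$8126 + M = 8126 + 23741 = 31867$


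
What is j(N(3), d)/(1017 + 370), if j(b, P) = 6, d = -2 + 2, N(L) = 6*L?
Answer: 6/1387 ≈ 0.0043259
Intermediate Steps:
d = 0
j(N(3), d)/(1017 + 370) = 6/(1017 + 370) = 6/1387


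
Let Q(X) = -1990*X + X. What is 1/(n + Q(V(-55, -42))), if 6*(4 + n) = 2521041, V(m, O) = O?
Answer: 2/1007415 ≈ 1.9853e-6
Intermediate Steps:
n = 840339/2 (n = -4 + (⅙)*2521041 = -4 + 840347/2 = 840339/2 ≈ 4.2017e+5)
Q(X) = -1989*X
1/(n + Q(V(-55, -42))) = 1/(840339/2 - 1989*(-42)) = 1/(840339/2 + 83538) = 1/(1007415/2) = 2/1007415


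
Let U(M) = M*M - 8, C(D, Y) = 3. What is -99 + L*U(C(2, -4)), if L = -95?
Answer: -194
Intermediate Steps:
U(M) = -8 + M² (U(M) = M² - 8 = -8 + M²)
-99 + L*U(C(2, -4)) = -99 - 95*(-8 + 3²) = -99 - 95*(-8 + 9) = -99 - 95*1 = -99 - 95 = -194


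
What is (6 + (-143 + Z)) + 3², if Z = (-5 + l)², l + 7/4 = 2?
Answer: -1687/16 ≈ -105.44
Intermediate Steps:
l = ¼ (l = -7/4 + 2 = ¼ ≈ 0.25000)
Z = 361/16 (Z = (-5 + ¼)² = (-19/4)² = 361/16 ≈ 22.563)
(6 + (-143 + Z)) + 3² = (6 + (-143 + 361/16)) + 3² = (6 - 1927/16) + 9 = -1831/16 + 9 = -1687/16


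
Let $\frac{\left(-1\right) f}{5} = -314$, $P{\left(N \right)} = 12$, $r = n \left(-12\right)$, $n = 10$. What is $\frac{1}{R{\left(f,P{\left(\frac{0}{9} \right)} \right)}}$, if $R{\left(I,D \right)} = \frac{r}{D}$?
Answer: $- \frac{1}{10} \approx -0.1$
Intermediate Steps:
$r = -120$ ($r = 10 \left(-12\right) = -120$)
$f = 1570$ ($f = \left(-5\right) \left(-314\right) = 1570$)
$R{\left(I,D \right)} = - \frac{120}{D}$
$\frac{1}{R{\left(f,P{\left(\frac{0}{9} \right)} \right)}} = \frac{1}{\left(-120\right) \frac{1}{12}} = \frac{1}{-10} = - \frac{1}{10}$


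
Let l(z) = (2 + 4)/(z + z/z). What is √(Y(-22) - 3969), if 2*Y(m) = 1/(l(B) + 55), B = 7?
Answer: I*√197373955/223 ≈ 63.0*I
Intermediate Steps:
l(z) = 6/(1 + z) (l(z) = 6/(z + 1) = 6/(1 + z))
Y(m) = 2/223 (Y(m) = 1/(2*(6/(1 + 7) + 55)) = 1/(2*(6/8 + 55)) = 1/(2*(6*(⅛) + 55)) = 1/(2*(¾ + 55)) = 1/(2*(223/4)) = (½)*(4/223) = 2/223)
√(Y(-22) - 3969) = √(2/223 - 3969) = √(-885085/223) = I*√197373955/223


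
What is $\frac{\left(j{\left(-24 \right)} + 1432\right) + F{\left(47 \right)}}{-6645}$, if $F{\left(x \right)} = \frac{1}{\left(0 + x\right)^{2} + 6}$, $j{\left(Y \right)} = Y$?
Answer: $- \frac{3118721}{14718675} \approx -0.21189$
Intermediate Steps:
$F{\left(x \right)} = \frac{1}{6 + x^{2}}$ ($F{\left(x \right)} = \frac{1}{x^{2} + 6} = \frac{1}{6 + x^{2}}$)
$\frac{\left(j{\left(-24 \right)} + 1432\right) + F{\left(47 \right)}}{-6645} = \frac{\left(-24 + 1432\right) + \frac{1}{6 + 47^{2}}}{-6645} = \left(1408 + \frac{1}{6 + 2209}\right) \left(- \frac{1}{6645}\right) = \left(1408 + \frac{1}{2215}\right) \left(- \frac{1}{6645}\right) = \frac{3118721}{2215} \left(- \frac{1}{6645}\right) = - \frac{3118721}{14718675}$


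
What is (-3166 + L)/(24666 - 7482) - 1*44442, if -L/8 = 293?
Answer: -381848419/8592 ≈ -44442.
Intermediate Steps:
L = -2344 (L = -8*293 = -2344)
(-3166 + L)/(24666 - 7482) - 1*44442 = (-3166 - 2344)/(24666 - 7482) - 1*44442 = -5510/17184 - 44442 = -5510*1/17184 - 44442 = -2755/8592 - 44442 = -381848419/8592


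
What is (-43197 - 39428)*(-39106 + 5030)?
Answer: 2815529500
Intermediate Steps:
(-43197 - 39428)*(-39106 + 5030) = -82625*(-34076) = 2815529500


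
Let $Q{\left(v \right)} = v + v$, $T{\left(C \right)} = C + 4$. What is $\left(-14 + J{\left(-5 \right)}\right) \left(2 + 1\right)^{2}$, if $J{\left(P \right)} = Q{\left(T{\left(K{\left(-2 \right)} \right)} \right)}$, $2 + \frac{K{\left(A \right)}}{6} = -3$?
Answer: $-594$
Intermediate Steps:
$K{\left(A \right)} = -30$ ($K{\left(A \right)} = -12 + 6 \left(-3\right) = -12 - 18 = -30$)
$T{\left(C \right)} = 4 + C$
$Q{\left(v \right)} = 2 v$
$J{\left(P \right)} = -52$ ($J{\left(P \right)} = 2 \left(4 - 30\right) = 2 \left(-26\right) = -52$)
$\left(-14 + J{\left(-5 \right)}\right) \left(2 + 1\right)^{2} = \left(-14 - 52\right) \left(2 + 1\right)^{2} = - 66 \cdot 3^{2} = \left(-66\right) 9 = -594$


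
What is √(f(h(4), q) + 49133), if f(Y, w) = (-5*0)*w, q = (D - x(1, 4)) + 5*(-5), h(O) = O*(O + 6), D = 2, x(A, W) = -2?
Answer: √49133 ≈ 221.66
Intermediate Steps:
h(O) = O*(6 + O)
q = -21 (q = (2 - 1*(-2)) + 5*(-5) = (2 + 2) - 25 = 4 - 25 = -21)
f(Y, w) = 0 (f(Y, w) = 0*w = 0)
√(f(h(4), q) + 49133) = √(0 + 49133) = √49133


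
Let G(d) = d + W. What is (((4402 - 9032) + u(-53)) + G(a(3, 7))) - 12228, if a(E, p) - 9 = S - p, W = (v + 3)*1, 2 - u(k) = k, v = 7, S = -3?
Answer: -16794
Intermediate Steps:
u(k) = 2 - k
W = 10 (W = (7 + 3)*1 = 10*1 = 10)
a(E, p) = 6 - p (a(E, p) = 9 + (-3 - p) = 6 - p)
G(d) = 10 + d (G(d) = d + 10 = 10 + d)
(((4402 - 9032) + u(-53)) + G(a(3, 7))) - 12228 = (((4402 - 9032) + (2 - 1*(-53))) + (10 + (6 - 1*7))) - 12228 = ((-4630 + (2 + 53)) + (10 + (6 - 7))) - 12228 = ((-4630 + 55) + (10 - 1)) - 12228 = (-4575 + 9) - 12228 = -4566 - 12228 = -16794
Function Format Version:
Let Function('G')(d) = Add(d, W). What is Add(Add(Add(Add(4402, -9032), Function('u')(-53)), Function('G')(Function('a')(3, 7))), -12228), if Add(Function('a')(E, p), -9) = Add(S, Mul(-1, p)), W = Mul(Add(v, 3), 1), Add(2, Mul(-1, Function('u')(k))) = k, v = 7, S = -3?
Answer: -16794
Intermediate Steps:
Function('u')(k) = Add(2, Mul(-1, k))
W = 10 (W = Mul(Add(7, 3), 1) = Mul(10, 1) = 10)
Function('a')(E, p) = Add(6, Mul(-1, p)) (Function('a')(E, p) = Add(9, Add(-3, Mul(-1, p))) = Add(6, Mul(-1, p)))
Function('G')(d) = Add(10, d) (Function('G')(d) = Add(d, 10) = Add(10, d))
Add(Add(Add(Add(4402, -9032), Function('u')(-53)), Function('G')(Function('a')(3, 7))), -12228) = Add(Add(Add(Add(4402, -9032), Add(2, Mul(-1, -53))), Add(10, Add(6, Mul(-1, 7)))), -12228) = Add(Add(Add(-4630, Add(2, 53)), Add(10, Add(6, -7))), -12228) = Add(Add(Add(-4630, 55), Add(10, -1)), -12228) = Add(Add(-4575, 9), -12228) = Add(-4566, -12228) = -16794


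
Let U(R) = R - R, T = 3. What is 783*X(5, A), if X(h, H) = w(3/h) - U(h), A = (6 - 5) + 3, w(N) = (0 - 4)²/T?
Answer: 4176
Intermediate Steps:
w(N) = 16/3 (w(N) = (0 - 4)²/3 = (-4)²*(⅓) = 16*(⅓) = 16/3)
U(R) = 0
A = 4 (A = 1 + 3 = 4)
X(h, H) = 16/3 (X(h, H) = 16/3 - 1*0 = 16/3 + 0 = 16/3)
783*X(5, A) = 783*(16/3) = 4176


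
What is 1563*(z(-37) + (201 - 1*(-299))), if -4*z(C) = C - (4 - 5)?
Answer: 795567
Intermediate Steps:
z(C) = -¼ - C/4 (z(C) = -(C - (4 - 5))/4 = -(C - 1*(-1))/4 = -(C + 1)/4 = -(1 + C)/4 = -¼ - C/4)
1563*(z(-37) + (201 - 1*(-299))) = 1563*((-¼ - ¼*(-37)) + (201 - 1*(-299))) = 1563*((-¼ + 37/4) + (201 + 299)) = 1563*(9 + 500) = 1563*509 = 795567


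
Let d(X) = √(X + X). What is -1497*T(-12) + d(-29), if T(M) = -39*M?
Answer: -700596 + I*√58 ≈ -7.006e+5 + 7.6158*I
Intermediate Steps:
d(X) = √2*√X (d(X) = √(2*X) = √2*√X)
-1497*T(-12) + d(-29) = -(-58383)*(-12) + √2*√(-29) = -1497*468 + √2*(I*√29) = -700596 + I*√58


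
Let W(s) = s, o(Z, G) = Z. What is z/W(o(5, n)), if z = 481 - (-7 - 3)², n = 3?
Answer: 381/5 ≈ 76.200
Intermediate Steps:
z = 381 (z = 481 - 1*(-10)² = 481 - 1*100 = 481 - 100 = 381)
z/W(o(5, n)) = 381/5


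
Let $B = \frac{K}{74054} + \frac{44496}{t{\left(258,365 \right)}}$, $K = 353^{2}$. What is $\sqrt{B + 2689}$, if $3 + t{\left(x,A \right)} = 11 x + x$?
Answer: $\frac{3 \sqrt{1752064804388035898}}{76349674} \approx 52.01$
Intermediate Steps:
$K = 124609$
$t{\left(x,A \right)} = -3 + 12 x$ ($t{\left(x,A \right)} = -3 + \left(11 x + x\right) = -3 + 12 x$)
$B = \frac{1226840807}{76349674}$ ($B = \frac{124609}{74054} + \frac{44496}{-3 + 12 \cdot 258} = 124609 \cdot \frac{1}{74054} + \frac{44496}{-3 + 3096} = \frac{124609}{74054} + \frac{44496}{3093} = \frac{124609}{74054} + 44496 \cdot \frac{1}{3093} = \frac{124609}{74054} + \frac{14832}{1031} = \frac{1226840807}{76349674} \approx 16.069$)
$\sqrt{B + 2689} = \sqrt{\frac{1226840807}{76349674} + 2689} = \sqrt{\frac{206531114193}{76349674}} = \frac{3 \sqrt{1752064804388035898}}{76349674}$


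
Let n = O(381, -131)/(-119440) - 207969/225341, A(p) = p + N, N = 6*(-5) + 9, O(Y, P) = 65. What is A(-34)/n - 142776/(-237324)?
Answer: 107533858949974/1787442708767 ≈ 60.161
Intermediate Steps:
N = -21 (N = -30 + 9 = -21)
A(p) = -21 + p (A(p) = p - 21 = -21 + p)
n = -4970892905/5382945808 (n = 65/(-119440) - 207969/225341 = 65*(-1/119440) - 207969*1/225341 = -13/23888 - 207969/225341 = -4970892905/5382945808 ≈ -0.92345)
A(-34)/n - 142776/(-237324) = (-21 - 34)/(-4970892905/5382945808) - 142776/(-237324) = -55*(-5382945808/4970892905) - 142776*(-1/237324) = 5382945808/90379871 + 11898/19777 = 107533858949974/1787442708767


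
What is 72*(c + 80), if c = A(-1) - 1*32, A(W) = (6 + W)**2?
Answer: 5256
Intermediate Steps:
c = -7 (c = (6 - 1)**2 - 1*32 = 5**2 - 32 = 25 - 32 = -7)
72*(c + 80) = 72*(-7 + 80) = 72*73 = 5256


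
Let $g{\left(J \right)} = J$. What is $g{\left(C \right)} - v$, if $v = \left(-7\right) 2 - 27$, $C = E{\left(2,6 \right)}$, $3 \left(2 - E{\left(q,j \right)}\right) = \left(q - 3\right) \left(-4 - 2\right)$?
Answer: $41$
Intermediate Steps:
$E{\left(q,j \right)} = -4 + 2 q$ ($E{\left(q,j \right)} = 2 - \frac{\left(q - 3\right) \left(-4 - 2\right)}{3} = 2 - \frac{\left(-3 + q\right) \left(-6\right)}{3} = 2 - \frac{18 - 6 q}{3} = 2 + \left(-6 + 2 q\right) = -4 + 2 q$)
$C = 0$ ($C = -4 + 2 \cdot 2 = -4 + 4 = 0$)
$v = -41$ ($v = -14 - 27 = -41$)
$g{\left(C \right)} - v = 0 - -41 = 0 + 41 = 41$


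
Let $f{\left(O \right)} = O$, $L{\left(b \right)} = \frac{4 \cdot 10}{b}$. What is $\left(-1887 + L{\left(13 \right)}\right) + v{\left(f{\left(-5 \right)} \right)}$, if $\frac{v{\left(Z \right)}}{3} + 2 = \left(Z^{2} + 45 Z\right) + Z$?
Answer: $- \frac{32564}{13} \approx -2504.9$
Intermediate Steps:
$L{\left(b \right)} = \frac{40}{b}$
$v{\left(Z \right)} = -6 + 3 Z^{2} + 138 Z$ ($v{\left(Z \right)} = -6 + 3 \left(\left(Z^{2} + 45 Z\right) + Z\right) = -6 + 3 \left(Z^{2} + 46 Z\right) = -6 + \left(3 Z^{2} + 138 Z\right) = -6 + 3 Z^{2} + 138 Z$)
$\left(-1887 + L{\left(13 \right)}\right) + v{\left(f{\left(-5 \right)} \right)} = \left(-1887 + \frac{40}{13}\right) + \left(-6 + 3 \left(-5\right)^{2} + 138 \left(-5\right)\right) = \left(-1887 + 40 \cdot \frac{1}{13}\right) - 621 = \left(-1887 + \frac{40}{13}\right) - 621 = - \frac{24491}{13} - 621 = - \frac{32564}{13}$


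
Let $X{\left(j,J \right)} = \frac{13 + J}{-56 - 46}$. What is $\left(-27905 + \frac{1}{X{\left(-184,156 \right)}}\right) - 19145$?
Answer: $- \frac{7951552}{169} \approx -47051.0$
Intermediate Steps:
$X{\left(j,J \right)} = - \frac{13}{102} - \frac{J}{102}$ ($X{\left(j,J \right)} = \frac{13 + J}{-102} = \left(13 + J\right) \left(- \frac{1}{102}\right) = - \frac{13}{102} - \frac{J}{102}$)
$\left(-27905 + \frac{1}{X{\left(-184,156 \right)}}\right) - 19145 = \left(-27905 + \frac{1}{- \frac{13}{102} - \frac{26}{17}}\right) - 19145 = \left(-27905 + \frac{1}{- \frac{169}{102}}\right) - 19145 = \left(-27905 - \frac{102}{169}\right) - 19145 = - \frac{4716047}{169} - 19145 = - \frac{7951552}{169}$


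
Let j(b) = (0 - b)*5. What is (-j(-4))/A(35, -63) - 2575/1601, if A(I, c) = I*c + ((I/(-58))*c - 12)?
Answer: -323573915/202335981 ≈ -1.5992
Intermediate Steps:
j(b) = -5*b (j(b) = -b*5 = -5*b)
A(I, c) = -12 + 57*I*c/58 (A(I, c) = I*c + ((-I/58)*c - 12) = I*c + (-I*c/58 - 12) = I*c + (-12 - I*c/58) = -12 + 57*I*c/58)
(-j(-4))/A(35, -63) - 2575/1601 = (-(-5)*(-4))/(-12 + (57/58)*35*(-63)) - 2575/1601 = (-1*20)/(-12 - 125685/58) - 2575*1/1601 = -20/(-126381/58) - 2575/1601 = -20*(-58/126381) - 2575/1601 = 1160/126381 - 2575/1601 = -323573915/202335981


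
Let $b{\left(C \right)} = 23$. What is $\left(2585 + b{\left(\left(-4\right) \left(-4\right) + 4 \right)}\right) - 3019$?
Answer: $-411$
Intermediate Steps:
$\left(2585 + b{\left(\left(-4\right) \left(-4\right) + 4 \right)}\right) - 3019 = \left(2585 + 23\right) - 3019 = 2608 - 3019 = -411$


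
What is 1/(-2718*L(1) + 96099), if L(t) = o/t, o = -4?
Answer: 1/106971 ≈ 9.3483e-6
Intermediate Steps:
L(t) = -4/t
1/(-2718*L(1) + 96099) = 1/(-(-10872)/1 + 96099) = 1/(-(-10872) + 96099) = 1/(-2718*(-4) + 96099) = 1/(10872 + 96099) = 1/106971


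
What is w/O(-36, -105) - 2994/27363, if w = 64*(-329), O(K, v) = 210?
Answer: -13732954/136815 ≈ -100.38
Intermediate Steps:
w = -21056
w/O(-36, -105) - 2994/27363 = -21056/210 - 2994/27363 = -21056*1/210 - 2994*1/27363 = -1504/15 - 998/9121 = -13732954/136815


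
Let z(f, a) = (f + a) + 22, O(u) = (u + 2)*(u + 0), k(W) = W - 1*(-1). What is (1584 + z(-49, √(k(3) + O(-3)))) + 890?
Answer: 2447 + √7 ≈ 2449.6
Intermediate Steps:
k(W) = 1 + W (k(W) = W + 1 = 1 + W)
O(u) = u*(2 + u) (O(u) = (2 + u)*u = u*(2 + u))
z(f, a) = 22 + a + f (z(f, a) = (a + f) + 22 = 22 + a + f)
(1584 + z(-49, √(k(3) + O(-3)))) + 890 = (1584 + (22 + √((1 + 3) - 3*(2 - 3)) - 49)) + 890 = (1584 + (22 + √(4 - 3*(-1)) - 49)) + 890 = (1584 + (22 + √(4 + 3) - 49)) + 890 = (1584 + (22 + √7 - 49)) + 890 = (1584 + (-27 + √7)) + 890 = (1557 + √7) + 890 = 2447 + √7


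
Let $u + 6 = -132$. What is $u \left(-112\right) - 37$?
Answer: $15419$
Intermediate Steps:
$u = -138$ ($u = -6 - 132 = -138$)
$u \left(-112\right) - 37 = \left(-138\right) \left(-112\right) - 37 = 15456 - 37 = 15419$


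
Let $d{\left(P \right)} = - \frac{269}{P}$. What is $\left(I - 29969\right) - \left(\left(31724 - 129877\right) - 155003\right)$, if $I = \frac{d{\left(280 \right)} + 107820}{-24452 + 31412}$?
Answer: $\frac{434977014931}{1948800} \approx 2.232 \cdot 10^{5}$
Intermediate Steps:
$I = \frac{30189331}{1948800}$ ($I = \frac{- \frac{269}{280} + 107820}{-24452 + 31412} = \frac{\left(-269\right) \frac{1}{280} + 107820}{6960} = \left(- \frac{269}{280} + 107820\right) \frac{1}{6960} = \frac{30189331}{280} \cdot \frac{1}{6960} = \frac{30189331}{1948800} \approx 15.491$)
$\left(I - 29969\right) - \left(\left(31724 - 129877\right) - 155003\right) = \left(\frac{30189331}{1948800} - 29969\right) - \left(\left(31724 - 129877\right) - 155003\right) = - \frac{58373397869}{1948800} - \left(-98153 - 155003\right) = - \frac{58373397869}{1948800} - -253156 = - \frac{58373397869}{1948800} + 253156 = \frac{434977014931}{1948800}$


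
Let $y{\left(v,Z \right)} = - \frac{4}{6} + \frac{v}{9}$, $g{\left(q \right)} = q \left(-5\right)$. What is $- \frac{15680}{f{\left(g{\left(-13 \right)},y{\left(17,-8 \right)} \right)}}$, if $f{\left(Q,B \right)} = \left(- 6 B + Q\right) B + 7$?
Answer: $- \frac{105840}{523} \approx -202.37$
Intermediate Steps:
$g{\left(q \right)} = - 5 q$
$y{\left(v,Z \right)} = - \frac{2}{3} + \frac{v}{9}$ ($y{\left(v,Z \right)} = \left(-4\right) \frac{1}{6} + v \frac{1}{9} = - \frac{2}{3} + \frac{v}{9}$)
$f{\left(Q,B \right)} = 7 + B \left(Q - 6 B\right)$ ($f{\left(Q,B \right)} = \left(Q - 6 B\right) B + 7 = B \left(Q - 6 B\right) + 7 = 7 + B \left(Q - 6 B\right)$)
$- \frac{15680}{f{\left(g{\left(-13 \right)},y{\left(17,-8 \right)} \right)}} = - \frac{15680}{7 - 6 \left(- \frac{2}{3} + \frac{1}{9} \cdot 17\right)^{2} + \left(- \frac{2}{3} + \frac{1}{9} \cdot 17\right) \left(\left(-5\right) \left(-13\right)\right)} = - \frac{15680}{7 - 6 \left(- \frac{2}{3} + \frac{17}{9}\right)^{2} + \left(- \frac{2}{3} + \frac{17}{9}\right) 65} = - \frac{15680}{7 - 6 \left(\frac{11}{9}\right)^{2} + \frac{11}{9} \cdot 65} = - \frac{15680}{7 - \frac{242}{27} + \frac{715}{9}} = - \frac{15680}{\frac{2092}{27}} = \left(-15680\right) \frac{27}{2092} = - \frac{105840}{523}$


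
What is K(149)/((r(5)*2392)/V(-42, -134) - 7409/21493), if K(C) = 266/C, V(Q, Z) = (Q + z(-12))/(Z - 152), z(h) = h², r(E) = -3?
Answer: 97191346/1095400864595 ≈ 8.8727e-5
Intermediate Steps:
V(Q, Z) = (144 + Q)/(-152 + Z) (V(Q, Z) = (Q + (-12)²)/(Z - 152) = (Q + 144)/(-152 + Z) = (144 + Q)/(-152 + Z))
K(149)/((r(5)*2392)/V(-42, -134) - 7409/21493) = (266/149)/((-3*2392)/(((144 - 42)/(-152 - 134))) - 7409/21493) = (266*(1/149))/(-7176/(102/(-286)) - 7409*1/21493) = 266/(149*(-7176/((-1/286*102)) - 7409/21493)) = 266/(149*(-7176/(-51/143) - 7409/21493)) = 266/(149*(-7176*(-143/51) - 7409/21493)) = 266/(149*(342056/17 - 7409/21493)) = 266/(149*(7351683655/365381)) = (266/149)*(365381/7351683655) = 97191346/1095400864595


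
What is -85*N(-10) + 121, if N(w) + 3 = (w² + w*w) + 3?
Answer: -16879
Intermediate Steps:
N(w) = 2*w² (N(w) = -3 + ((w² + w*w) + 3) = -3 + ((w² + w²) + 3) = -3 + (2*w² + 3) = -3 + (3 + 2*w²) = 2*w²)
-85*N(-10) + 121 = -170*(-10)² + 121 = -170*100 + 121 = -85*200 + 121 = -17000 + 121 = -16879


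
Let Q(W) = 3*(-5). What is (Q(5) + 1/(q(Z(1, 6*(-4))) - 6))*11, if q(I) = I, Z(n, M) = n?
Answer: -836/5 ≈ -167.20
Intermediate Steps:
Q(W) = -15
(Q(5) + 1/(q(Z(1, 6*(-4))) - 6))*11 = (-15 + 1/(1 - 6))*11 = (-15 + 1/(-5))*11 = (-15 - 1/5)*11 = -76/5*11 = -836/5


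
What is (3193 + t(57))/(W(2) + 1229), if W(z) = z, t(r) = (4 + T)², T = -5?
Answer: 3194/1231 ≈ 2.5946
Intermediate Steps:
t(r) = 1 (t(r) = (4 - 5)² = (-1)² = 1)
(3193 + t(57))/(W(2) + 1229) = (3193 + 1)/(2 + 1229) = 3194/1231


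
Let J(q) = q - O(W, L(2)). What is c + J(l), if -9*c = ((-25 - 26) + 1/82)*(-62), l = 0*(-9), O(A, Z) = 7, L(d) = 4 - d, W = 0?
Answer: -132194/369 ≈ -358.25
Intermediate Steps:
l = 0
J(q) = -7 + q (J(q) = q - 1*7 = q - 7 = -7 + q)
c = -129611/369 (c = -((-25 - 26) + 1/82)*(-62)/9 = -(-51 + 1/82)*(-62)/9 = -(-4181)*(-62)/738 = -1/9*129611/41 = -129611/369 ≈ -351.25)
c + J(l) = -129611/369 + (-7 + 0) = -129611/369 - 7 = -132194/369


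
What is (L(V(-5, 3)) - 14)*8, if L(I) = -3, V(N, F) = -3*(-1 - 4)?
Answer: -136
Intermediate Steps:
V(N, F) = 15 (V(N, F) = -3*(-5) = 15)
(L(V(-5, 3)) - 14)*8 = (-3 - 14)*8 = -17*8 = -136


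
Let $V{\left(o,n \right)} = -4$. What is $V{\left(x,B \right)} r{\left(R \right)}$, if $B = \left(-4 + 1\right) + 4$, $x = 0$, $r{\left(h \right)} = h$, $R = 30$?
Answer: $-120$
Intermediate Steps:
$B = 1$ ($B = -3 + 4 = 1$)
$V{\left(x,B \right)} r{\left(R \right)} = \left(-4\right) 30 = -120$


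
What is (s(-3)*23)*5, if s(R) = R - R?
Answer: 0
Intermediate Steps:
s(R) = 0
(s(-3)*23)*5 = (0*23)*5 = 0*5 = 0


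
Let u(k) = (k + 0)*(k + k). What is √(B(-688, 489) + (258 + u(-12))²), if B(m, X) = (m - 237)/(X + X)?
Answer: √285142279494/978 ≈ 546.00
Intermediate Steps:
B(m, X) = (-237 + m)/(2*X) (B(m, X) = (-237 + m)/((2*X)) = (-237 + m)*(1/(2*X)) = (-237 + m)/(2*X))
u(k) = 2*k² (u(k) = k*(2*k) = 2*k²)
√(B(-688, 489) + (258 + u(-12))²) = √((½)*(-237 - 688)/489 + (258 + 2*(-12)²)²) = √((½)*(1/489)*(-925) + (258 + 2*144)²) = √(-925/978 + (258 + 288)²) = √(-925/978 + 546²) = √(-925/978 + 298116) = √(291556523/978) = √285142279494/978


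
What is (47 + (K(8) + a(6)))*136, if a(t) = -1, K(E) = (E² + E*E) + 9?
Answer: 24888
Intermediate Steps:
K(E) = 9 + 2*E² (K(E) = (E² + E²) + 9 = 2*E² + 9 = 9 + 2*E²)
(47 + (K(8) + a(6)))*136 = (47 + ((9 + 2*8²) - 1))*136 = (47 + ((9 + 2*64) - 1))*136 = (47 + ((9 + 128) - 1))*136 = (47 + (137 - 1))*136 = (47 + 136)*136 = 183*136 = 24888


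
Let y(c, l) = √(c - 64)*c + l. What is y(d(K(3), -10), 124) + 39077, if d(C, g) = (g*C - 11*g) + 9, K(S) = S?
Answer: 39646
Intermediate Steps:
d(C, g) = 9 - 11*g + C*g (d(C, g) = (C*g - 11*g) + 9 = (-11*g + C*g) + 9 = 9 - 11*g + C*g)
y(c, l) = l + c*√(-64 + c) (y(c, l) = √(-64 + c)*c + l = c*√(-64 + c) + l = l + c*√(-64 + c))
y(d(K(3), -10), 124) + 39077 = (124 + (9 - 11*(-10) + 3*(-10))*√(-64 + (9 - 11*(-10) + 3*(-10)))) + 39077 = (124 + (9 + 110 - 30)*√(-64 + (9 + 110 - 30))) + 39077 = (124 + 89*√(-64 + 89)) + 39077 = (124 + 89*√25) + 39077 = (124 + 89*5) + 39077 = (124 + 445) + 39077 = 569 + 39077 = 39646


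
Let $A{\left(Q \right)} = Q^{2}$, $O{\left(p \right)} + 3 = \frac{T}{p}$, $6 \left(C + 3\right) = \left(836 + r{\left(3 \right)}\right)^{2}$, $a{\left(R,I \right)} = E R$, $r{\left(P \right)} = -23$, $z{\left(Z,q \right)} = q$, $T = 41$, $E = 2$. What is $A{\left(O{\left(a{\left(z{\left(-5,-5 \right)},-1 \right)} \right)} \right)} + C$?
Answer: $\frac{11020891}{100} \approx 1.1021 \cdot 10^{5}$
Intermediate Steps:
$a{\left(R,I \right)} = 2 R$
$C = \frac{220317}{2}$ ($C = -3 + \frac{\left(836 - 23\right)^{2}}{6} = -3 + \frac{813^{2}}{6} = -3 + \frac{1}{6} \cdot 660969 = -3 + \frac{220323}{2} = \frac{220317}{2} \approx 1.1016 \cdot 10^{5}$)
$O{\left(p \right)} = -3 + \frac{41}{p}$
$A{\left(O{\left(a{\left(z{\left(-5,-5 \right)},-1 \right)} \right)} \right)} + C = \left(-3 + \frac{41}{2 \left(-5\right)}\right)^{2} + \frac{220317}{2} = \left(-3 + \frac{41}{-10}\right)^{2} + \frac{220317}{2} = \left(-3 + 41 \left(- \frac{1}{10}\right)\right)^{2} + \frac{220317}{2} = \left(-3 - \frac{41}{10}\right)^{2} + \frac{220317}{2} = \left(- \frac{71}{10}\right)^{2} + \frac{220317}{2} = \frac{5041}{100} + \frac{220317}{2} = \frac{11020891}{100}$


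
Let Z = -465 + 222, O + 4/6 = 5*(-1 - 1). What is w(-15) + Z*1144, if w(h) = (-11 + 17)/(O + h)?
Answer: -21405402/77 ≈ -2.7799e+5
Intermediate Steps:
O = -32/3 (O = -2/3 + 5*(-1 - 1) = -2/3 + 5*(-2) = -2/3 - 10 = -32/3 ≈ -10.667)
Z = -243
w(h) = 6/(-32/3 + h) (w(h) = (-11 + 17)/(-32/3 + h) = 6/(-32/3 + h))
w(-15) + Z*1144 = 18/(-32 + 3*(-15)) - 243*1144 = 18/(-32 - 45) - 277992 = 18/(-77) - 277992 = 18*(-1/77) - 277992 = -18/77 - 277992 = -21405402/77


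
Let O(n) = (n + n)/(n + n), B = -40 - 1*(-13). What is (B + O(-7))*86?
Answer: -2236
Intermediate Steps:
B = -27 (B = -40 + 13 = -27)
O(n) = 1 (O(n) = (2*n)/((2*n)) = (2*n)*(1/(2*n)) = 1)
(B + O(-7))*86 = (-27 + 1)*86 = -26*86 = -2236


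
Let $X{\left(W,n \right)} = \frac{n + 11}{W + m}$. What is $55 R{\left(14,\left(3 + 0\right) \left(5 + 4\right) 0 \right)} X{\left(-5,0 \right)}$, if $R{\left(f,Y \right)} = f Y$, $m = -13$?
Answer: $0$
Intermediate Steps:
$X{\left(W,n \right)} = \frac{11 + n}{-13 + W}$ ($X{\left(W,n \right)} = \frac{n + 11}{W - 13} = \frac{11 + n}{-13 + W}$)
$R{\left(f,Y \right)} = Y f$
$55 R{\left(14,\left(3 + 0\right) \left(5 + 4\right) 0 \right)} X{\left(-5,0 \right)} = 55 \left(3 + 0\right) \left(5 + 4\right) 0 \cdot 14 \frac{11 + 0}{-13 - 5} = 55 \cdot 3 \cdot 9 \cdot 0 \cdot 14 \frac{1}{-18} \cdot 11 = 55 \cdot 27 \cdot 0 \cdot 14 \left(\left(- \frac{1}{18}\right) 11\right) = 55 \cdot 0 \cdot 14 \left(- \frac{11}{18}\right) = 55 \cdot 0 \left(- \frac{11}{18}\right) = 0 \left(- \frac{11}{18}\right) = 0$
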